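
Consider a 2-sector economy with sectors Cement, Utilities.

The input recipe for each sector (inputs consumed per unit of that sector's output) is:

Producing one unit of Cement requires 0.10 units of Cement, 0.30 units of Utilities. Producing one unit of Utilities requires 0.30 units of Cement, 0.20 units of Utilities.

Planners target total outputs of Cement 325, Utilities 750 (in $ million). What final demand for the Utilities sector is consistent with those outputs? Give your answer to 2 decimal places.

I − A =
  [   0.90    -0.30]
  [  -0.30     0.80]
d = (I − A) x:
  d_1 = (+0.90)·325 + (-0.30)·750 = 67.50
  d_2 = (-0.30)·325 + (+0.80)·750 = 502.50

d_2 = 502.50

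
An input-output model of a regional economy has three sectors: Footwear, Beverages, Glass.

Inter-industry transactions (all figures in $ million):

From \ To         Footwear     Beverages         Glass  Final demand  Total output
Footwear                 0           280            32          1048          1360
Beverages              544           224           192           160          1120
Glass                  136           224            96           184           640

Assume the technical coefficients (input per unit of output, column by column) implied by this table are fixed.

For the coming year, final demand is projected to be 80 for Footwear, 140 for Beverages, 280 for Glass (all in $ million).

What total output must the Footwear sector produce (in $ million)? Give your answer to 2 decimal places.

Technical coefficients a_ij = z_ij / X_j:
  a_11 = 0/1360 = 0.00, a_21 = 544/1360 = 0.40, a_31 = 136/1360 = 0.10
  a_12 = 280/1120 = 0.25, a_22 = 224/1120 = 0.20, a_32 = 224/1120 = 0.20
  a_13 = 32/640 = 0.05, a_23 = 192/640 = 0.30, a_33 = 96/640 = 0.15
I − A =
  [   1.00    -0.25    -0.05]
  [  -0.40     0.80    -0.30]
  [  -0.10    -0.20     0.85]
Cofactors of I−A, C_ij = (−1)^(i+j)·(minor ij) (rows/columns in the sector order above):
  C_11 = (0.80)(0.85) − (-0.30)(-0.20) = 0.6200
  C_12 = −[(-0.40)(0.85) − (-0.30)(-0.10)] = 0.3700
  C_13 = (-0.40)(-0.20) − (0.80)(-0.10) = 0.1600
  C_21 = −[(-0.25)(0.85) − (-0.05)(-0.20)] = 0.2225
  C_22 = (1.00)(0.85) − (-0.05)(-0.10) = 0.8450
  C_23 = −[(1.00)(-0.20) − (-0.25)(-0.10)] = 0.2250
  C_31 = (-0.25)(-0.30) − (-0.05)(0.80) = 0.1150
  C_32 = −[(1.00)(-0.30) − (-0.05)(-0.40)] = 0.3200
  C_33 = (1.00)(0.80) − (-0.25)(-0.40) = 0.7000
det(I−A) = Σ_j (I−A)_1j·C_1j = (1.00)(0.6200) + (-0.25)(0.3700) + (-0.05)(0.1600) = 0.5195
adj(I−A) = Cᵀ =
  [ 0.6200   0.2225   0.1150]
  [ 0.3700   0.8450   0.3200]
  [ 0.1600   0.2250   0.7000]
(I − A)⁻¹ = adj(I−A) / det(I−A) ≈
  [   1.1935     0.4283     0.2214]
  [   0.7122     1.6266     0.6160]
  [   0.3080     0.4331     1.3474]
x = (I − A)⁻¹ d = adj(I−A)·d / det(I−A), with det(I−A) = 0.5195:
  x_1 = (0.6200·80 + 0.2225·140 + 0.1150·280) / 0.5195 = 112.95 / 0.5195 ≈ 217.42
  x_2 = (0.3700·80 + 0.8450·140 + 0.3200·280) / 0.5195 = 237.50 / 0.5195 ≈ 457.17
  x_3 = (0.1600·80 + 0.2250·140 + 0.7000·280) / 0.5195 = 240.30 / 0.5195 ≈ 462.56

x_1 = 217.42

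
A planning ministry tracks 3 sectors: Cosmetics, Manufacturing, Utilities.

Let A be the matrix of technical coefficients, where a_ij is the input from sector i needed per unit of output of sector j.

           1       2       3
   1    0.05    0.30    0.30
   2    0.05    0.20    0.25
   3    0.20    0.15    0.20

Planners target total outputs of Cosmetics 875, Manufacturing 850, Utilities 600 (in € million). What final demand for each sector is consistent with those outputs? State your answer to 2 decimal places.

I − A =
  [   0.95    -0.30    -0.30]
  [  -0.05     0.80    -0.25]
  [  -0.20    -0.15     0.80]
d = (I − A) x:
  d_1 = (+0.95)·875 + (-0.30)·850 + (-0.30)·600 = 396.25
  d_2 = (-0.05)·875 + (+0.80)·850 + (-0.25)·600 = 486.25
  d_3 = (-0.20)·875 + (-0.15)·850 + (+0.80)·600 = 177.50

d_1 = 396.25, d_2 = 486.25, d_3 = 177.50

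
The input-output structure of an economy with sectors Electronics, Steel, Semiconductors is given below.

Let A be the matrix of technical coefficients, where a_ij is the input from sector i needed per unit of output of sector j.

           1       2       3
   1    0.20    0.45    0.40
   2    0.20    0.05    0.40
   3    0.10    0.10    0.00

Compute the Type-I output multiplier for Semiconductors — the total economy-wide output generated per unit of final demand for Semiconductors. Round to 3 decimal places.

I − A =
  [   0.80    -0.45    -0.40]
  [  -0.20     0.95    -0.40]
  [  -0.10    -0.10     1.00]
Cofactors of I−A, C_ij = (−1)^(i+j)·(minor ij) (rows/columns in the sector order above):
  C_11 = (0.95)(1.00) − (-0.40)(-0.10) = 0.9100
  C_12 = −[(-0.20)(1.00) − (-0.40)(-0.10)] = 0.2400
  C_13 = (-0.20)(-0.10) − (0.95)(-0.10) = 0.1150
  C_21 = −[(-0.45)(1.00) − (-0.40)(-0.10)] = 0.4900
  C_22 = (0.80)(1.00) − (-0.40)(-0.10) = 0.7600
  C_23 = −[(0.80)(-0.10) − (-0.45)(-0.10)] = 0.1250
  C_31 = (-0.45)(-0.40) − (-0.40)(0.95) = 0.5600
  C_32 = −[(0.80)(-0.40) − (-0.40)(-0.20)] = 0.4000
  C_33 = (0.80)(0.95) − (-0.45)(-0.20) = 0.6700
det(I−A) = Σ_j (I−A)_1j·C_1j = (0.80)(0.9100) + (-0.45)(0.2400) + (-0.40)(0.1150) = 0.5740
adj(I−A) = Cᵀ =
  [ 0.9100   0.4900   0.5600]
  [ 0.2400   0.7600   0.4000]
  [ 0.1150   0.1250   0.6700]
(I − A)⁻¹ = adj(I−A) / det(I−A) ≈
  [   1.5854     0.8537     0.9756]
  [   0.4181     1.3240     0.6969]
  [   0.2003     0.2178     1.1672]
The output multiplier for sector j is the column-j sum of the Leontief inverse (I − A)⁻¹ = adj(I−A) / det(I−A).
Column 3 of adj(I−A): (0.5600, 0.4000, 0.6700); det(I−A) = 0.5740.
m_3 = (0.5600 + 0.4000 + 0.6700) / 0.5740 = 1.63 / 0.5740 ≈ 2.840.

m_3 = 2.840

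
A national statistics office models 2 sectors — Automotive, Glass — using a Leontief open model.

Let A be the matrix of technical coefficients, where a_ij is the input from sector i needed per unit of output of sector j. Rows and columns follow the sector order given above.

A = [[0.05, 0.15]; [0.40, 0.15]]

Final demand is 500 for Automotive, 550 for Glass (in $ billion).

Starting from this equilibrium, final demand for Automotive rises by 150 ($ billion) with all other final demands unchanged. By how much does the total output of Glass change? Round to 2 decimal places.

I − A =
  [   0.95    -0.15]
  [  -0.40     0.85]
det(I−A) = (0.95)(0.85) − (-0.15)(-0.40) = 0.7475
adj(I−A) = [[0.85, 0.15], [0.40, 0.95]]
(I − A)⁻¹ = adj(I−A) / det(I−A) ≈
  [   1.1371     0.2007]
  [   0.5351     1.2709]
Δx = (I − A)⁻¹ Δd with Δd having +150 in the Automotive component and 0 elsewhere.
So Δx_2 = L_21 · (+150), where L_21 = adj(I−A)_21 / det(I−A) = 0.40 / 0.7475.
Δx_2 = 0.40 × (+150) / 0.7475 = 60.00 / 0.7475 ≈ 80.27.

Δx_2 = 80.27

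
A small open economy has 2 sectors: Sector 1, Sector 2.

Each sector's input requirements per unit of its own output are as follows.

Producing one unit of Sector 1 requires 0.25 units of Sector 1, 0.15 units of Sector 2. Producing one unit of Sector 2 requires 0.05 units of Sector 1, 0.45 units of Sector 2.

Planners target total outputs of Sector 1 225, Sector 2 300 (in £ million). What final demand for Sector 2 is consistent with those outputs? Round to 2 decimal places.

I − A =
  [   0.75    -0.05]
  [  -0.15     0.55]
d = (I − A) x:
  d_1 = (+0.75)·225 + (-0.05)·300 = 153.75
  d_2 = (-0.15)·225 + (+0.55)·300 = 131.25

d_2 = 131.25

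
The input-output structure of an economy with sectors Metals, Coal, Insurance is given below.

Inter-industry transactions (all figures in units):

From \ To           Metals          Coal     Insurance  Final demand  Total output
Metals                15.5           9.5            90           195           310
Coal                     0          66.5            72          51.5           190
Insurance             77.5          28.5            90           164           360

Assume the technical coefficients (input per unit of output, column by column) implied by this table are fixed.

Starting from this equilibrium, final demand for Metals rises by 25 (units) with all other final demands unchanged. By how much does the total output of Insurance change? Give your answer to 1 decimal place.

Technical coefficients a_ij = z_ij / X_j:
  a_MM = 15.5/310 = 0.05, a_CM = 0/310 = 0.00, a_IM = 77.5/310 = 0.25
  a_MC = 9.5/190 = 0.05, a_CC = 66.5/190 = 0.35, a_IC = 28.5/190 = 0.15
  a_MI = 90/360 = 0.25, a_CI = 72/360 = 0.20, a_II = 90/360 = 0.25
I − A =
  [   0.95    -0.05    -0.25]
  [   0.00     0.65    -0.20]
  [  -0.25    -0.15     0.75]
Cofactors of I−A, C_ij = (−1)^(i+j)·(minor ij) (rows/columns in the sector order above):
  C_11 = (0.65)(0.75) − (-0.20)(-0.15) = 0.4575
  C_12 = −[(0.00)(0.75) − (-0.20)(-0.25)] = 0.0500
  C_13 = (0.00)(-0.15) − (0.65)(-0.25) = 0.1625
  C_21 = −[(-0.05)(0.75) − (-0.25)(-0.15)] = 0.0750
  C_22 = (0.95)(0.75) − (-0.25)(-0.25) = 0.6500
  C_23 = −[(0.95)(-0.15) − (-0.05)(-0.25)] = 0.1550
  C_31 = (-0.05)(-0.20) − (-0.25)(0.65) = 0.1725
  C_32 = −[(0.95)(-0.20) − (-0.25)(0.00)] = 0.1900
  C_33 = (0.95)(0.65) − (-0.05)(0.00) = 0.6175
det(I−A) = Σ_j (I−A)_1j·C_1j = (0.95)(0.4575) + (-0.05)(0.0500) + (-0.25)(0.1625) = 0.3915
adj(I−A) = Cᵀ =
  [ 0.4575   0.0750   0.1725]
  [ 0.0500   0.6500   0.1900]
  [ 0.1625   0.1550   0.6175]
(I − A)⁻¹ = adj(I−A) / det(I−A) ≈
  [   1.1686     0.1916     0.4406]
  [   0.1277     1.6603     0.4853]
  [   0.4151     0.3959     1.5773]
Δx = (I − A)⁻¹ Δd with Δd having +25 in the Metals component and 0 elsewhere.
So Δx_I = L_IM · (+25), where L_IM = adj(I−A)_IM / det(I−A) = 0.1625 / 0.3915.
Δx_I = 0.1625 × (+25) / 0.3915 = 4.0625 / 0.3915 ≈ 10.4.

Δx_I = 10.4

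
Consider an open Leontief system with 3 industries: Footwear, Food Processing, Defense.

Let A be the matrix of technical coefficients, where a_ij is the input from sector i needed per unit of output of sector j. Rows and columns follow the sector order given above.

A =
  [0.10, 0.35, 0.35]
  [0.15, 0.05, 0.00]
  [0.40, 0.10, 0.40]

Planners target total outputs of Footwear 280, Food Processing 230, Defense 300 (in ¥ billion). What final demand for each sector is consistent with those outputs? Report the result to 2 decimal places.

I − A =
  [   0.90    -0.35    -0.35]
  [  -0.15     0.95     0.00]
  [  -0.40    -0.10     0.60]
d = (I − A) x:
  d_1 = (+0.90)·280 + (-0.35)·230 + (-0.35)·300 = 66.50
  d_2 = (-0.15)·280 + (+0.95)·230 + (+0.00)·300 = 176.50
  d_3 = (-0.40)·280 + (-0.10)·230 + (+0.60)·300 = 45.00

d_1 = 66.50, d_2 = 176.50, d_3 = 45.00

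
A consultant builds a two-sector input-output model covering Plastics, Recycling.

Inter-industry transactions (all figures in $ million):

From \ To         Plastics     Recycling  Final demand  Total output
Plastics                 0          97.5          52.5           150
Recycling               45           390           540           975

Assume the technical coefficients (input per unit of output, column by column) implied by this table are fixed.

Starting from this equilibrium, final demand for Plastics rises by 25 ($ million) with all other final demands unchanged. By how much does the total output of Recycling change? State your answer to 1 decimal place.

Technical coefficients a_ij = z_ij / X_j:
  a_PP = 0/150 = 0.00, a_RP = 45/150 = 0.30
  a_PR = 97.5/975 = 0.10, a_RR = 390/975 = 0.40
I − A =
  [   1.00    -0.10]
  [  -0.30     0.60]
det(I−A) = (1.00)(0.60) − (-0.10)(-0.30) = 0.5700
adj(I−A) = [[0.60, 0.10], [0.30, 1.00]]
(I − A)⁻¹ = adj(I−A) / det(I−A) ≈
  [   1.0526     0.1754]
  [   0.5263     1.7544]
Δx = (I − A)⁻¹ Δd with Δd having +25 in the Plastics component and 0 elsewhere.
So Δx_R = L_RP · (+25), where L_RP = adj(I−A)_RP / det(I−A) = 0.30 / 0.5700.
Δx_R = 0.30 × (+25) / 0.5700 = 7.50 / 0.5700 ≈ 13.2.

Δx_R = 13.2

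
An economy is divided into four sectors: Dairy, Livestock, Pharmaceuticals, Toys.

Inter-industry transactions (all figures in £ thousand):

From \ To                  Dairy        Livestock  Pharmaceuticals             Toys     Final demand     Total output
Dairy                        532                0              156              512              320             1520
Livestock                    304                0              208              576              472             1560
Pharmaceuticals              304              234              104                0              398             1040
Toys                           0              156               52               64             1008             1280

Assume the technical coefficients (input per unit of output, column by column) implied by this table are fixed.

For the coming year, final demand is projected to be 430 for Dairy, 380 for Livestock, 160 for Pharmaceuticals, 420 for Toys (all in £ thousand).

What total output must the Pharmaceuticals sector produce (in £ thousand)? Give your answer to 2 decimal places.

x_3 = 599.79

Technical coefficients a_ij = z_ij / X_j:
  a_11 = 532/1520 = 0.35, a_21 = 304/1520 = 0.20, a_31 = 304/1520 = 0.20, a_41 = 0/1520 = 0.00
  a_12 = 0/1560 = 0.00, a_22 = 0/1560 = 0.00, a_32 = 234/1560 = 0.15, a_42 = 156/1560 = 0.10
  a_13 = 156/1040 = 0.15, a_23 = 208/1040 = 0.20, a_33 = 104/1040 = 0.10, a_43 = 52/1040 = 0.05
  a_14 = 512/1280 = 0.40, a_24 = 576/1280 = 0.45, a_34 = 0/1280 = 0.00, a_44 = 64/1280 = 0.05
I − A =
  [   0.65     0.00    -0.15    -0.40]
  [  -0.20     1.00    -0.20    -0.45]
  [  -0.20    -0.15     0.90     0.00]
  [   0.00    -0.10    -0.05     0.95]
Compute the cofactors C_ij = (−1)^(i+j)·(3×3 minor ij) of I−A; the adjugate is their transpose:
adj(I−A) = Cᵀ =
  [ 0.782625   0.060375   0.163750   0.358125]
  [ 0.213500   0.523250   0.170625   0.337750]
  [ 0.209500   0.100625   0.580250   0.135875]
  [ 0.033500   0.060375   0.048500   0.531000]
det(I−A) = Σ_j (I−A)_1j·C_1j = (0.65)(0.782625) + (0.00)(0.213500) + (-0.15)(0.209500) + (-0.40)(0.033500) = 0.46388125
(I − A)⁻¹ = adj(I−A) / det(I−A) ≈
  [   1.6871     0.1302     0.3530     0.7720]
  [   0.4602     1.1280     0.3678     0.7281]
  [   0.4516     0.2169     1.2509     0.2929]
  [   0.0722     0.1302     0.1046     1.1447]
x = (I − A)⁻¹ d = adj(I−A)·d / det(I−A), with det(I−A) = 0.46388125:
  x_1 = (0.782625·430 + 0.060375·380 + 0.163750·160 + 0.358125·420) / 0.46388125 = 536.08375 / 0.46388125 ≈ 1155.65
  x_2 = (0.213500·430 + 0.523250·380 + 0.170625·160 + 0.337750·420) / 0.46388125 = 459.795 / 0.46388125 ≈ 991.19
  x_3 = (0.209500·430 + 0.100625·380 + 0.580250·160 + 0.135875·420) / 0.46388125 = 278.23 / 0.46388125 ≈ 599.79
  x_4 = (0.033500·430 + 0.060375·380 + 0.048500·160 + 0.531000·420) / 0.46388125 = 268.1275 / 0.46388125 ≈ 578.01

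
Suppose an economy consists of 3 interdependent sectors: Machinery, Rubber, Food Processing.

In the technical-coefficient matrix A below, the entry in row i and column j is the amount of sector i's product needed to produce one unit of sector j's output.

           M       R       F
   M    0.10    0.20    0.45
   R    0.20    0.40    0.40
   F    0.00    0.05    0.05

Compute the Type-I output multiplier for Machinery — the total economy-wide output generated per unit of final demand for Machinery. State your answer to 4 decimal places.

m_M = 1.6575

I − A =
  [   0.90    -0.20    -0.45]
  [  -0.20     0.60    -0.40]
  [   0.00    -0.05     0.95]
Cofactors of I−A, C_ij = (−1)^(i+j)·(minor ij) (rows/columns in the sector order above):
  C_11 = (0.60)(0.95) − (-0.40)(-0.05) = 0.5500
  C_12 = −[(-0.20)(0.95) − (-0.40)(0.00)] = 0.1900
  C_13 = (-0.20)(-0.05) − (0.60)(0.00) = 0.0100
  C_21 = −[(-0.20)(0.95) − (-0.45)(-0.05)] = 0.2125
  C_22 = (0.90)(0.95) − (-0.45)(0.00) = 0.8550
  C_23 = −[(0.90)(-0.05) − (-0.20)(0.00)] = 0.0450
  C_31 = (-0.20)(-0.40) − (-0.45)(0.60) = 0.3500
  C_32 = −[(0.90)(-0.40) − (-0.45)(-0.20)] = 0.4500
  C_33 = (0.90)(0.60) − (-0.20)(-0.20) = 0.5000
det(I−A) = Σ_j (I−A)_1j·C_1j = (0.90)(0.5500) + (-0.20)(0.1900) + (-0.45)(0.0100) = 0.4525
adj(I−A) = Cᵀ =
  [ 0.5500   0.2125   0.3500]
  [ 0.1900   0.8550   0.4500]
  [ 0.0100   0.0450   0.5000]
(I − A)⁻¹ = adj(I−A) / det(I−A) ≈
  [   1.21547     0.46961     0.77348]
  [   0.41989     1.88950     0.99448]
  [   0.02210     0.09945     1.10497]
The output multiplier for sector j is the column-j sum of the Leontief inverse (I − A)⁻¹ = adj(I−A) / det(I−A).
Column M of adj(I−A): (0.5500, 0.1900, 0.0100); det(I−A) = 0.4525.
m_M = (0.5500 + 0.1900 + 0.0100) / 0.4525 = 0.75 / 0.4525 ≈ 1.6575.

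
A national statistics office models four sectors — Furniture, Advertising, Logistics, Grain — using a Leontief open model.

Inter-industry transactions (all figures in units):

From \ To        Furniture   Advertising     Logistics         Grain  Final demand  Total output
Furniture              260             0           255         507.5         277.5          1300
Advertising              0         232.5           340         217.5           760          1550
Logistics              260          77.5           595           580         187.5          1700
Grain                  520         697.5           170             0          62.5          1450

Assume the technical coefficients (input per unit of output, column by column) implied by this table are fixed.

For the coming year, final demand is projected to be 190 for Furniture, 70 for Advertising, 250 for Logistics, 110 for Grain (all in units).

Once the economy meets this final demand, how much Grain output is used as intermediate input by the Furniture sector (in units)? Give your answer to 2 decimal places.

Technical coefficients a_ij = z_ij / X_j:
  a_11 = 260/1300 = 0.20, a_21 = 0/1300 = 0.00, a_31 = 260/1300 = 0.20, a_41 = 520/1300 = 0.40
  a_12 = 0/1550 = 0.00, a_22 = 232.5/1550 = 0.15, a_32 = 77.5/1550 = 0.05, a_42 = 697.5/1550 = 0.45
  a_13 = 255/1700 = 0.15, a_23 = 340/1700 = 0.20, a_33 = 595/1700 = 0.35, a_43 = 170/1700 = 0.10
  a_14 = 507.5/1450 = 0.35, a_24 = 217.5/1450 = 0.15, a_34 = 580/1450 = 0.40, a_44 = 0/1450 = 0.00
I − A =
  [   0.80     0.00    -0.15    -0.35]
  [   0.00     0.85    -0.20    -0.15]
  [  -0.20    -0.05     0.65    -0.40]
  [  -0.40    -0.45    -0.10     1.00]
Compute the cofactors C_ij = (−1)^(i+j)·(3×3 minor ij) of I−A; the adjugate is their transpose:
adj(I−A) = Cᵀ =
  [ 0.427875   0.138625   0.178625   0.242000]
  [ 0.114000   0.336000   0.153000   0.151500]
  [ 0.295500   0.208500   0.507000   0.337500]
  [ 0.252000   0.227500   0.191000   0.408500]
det(I−A) = Σ_j (I−A)_1j·C_1j = (0.80)(0.427875) + (0.00)(0.114000) + (-0.15)(0.295500) + (-0.35)(0.252000) = 0.209775
(I − A)⁻¹ = adj(I−A) / det(I−A) ≈
  [   2.0397     0.6608     0.8515     1.1536]
  [   0.5434     1.6017     0.7294     0.7222]
  [   1.4087     0.9939     2.4169     1.6089]
  [   1.2013     1.0845     0.9105     1.9473]
First solve x = (I − A)⁻¹ d = adj(I−A)·d / det(I−A); in particular x_1 = (0.427875·190 + 0.138625·70 + 0.178625·250 + 0.242000·110) / 0.209775 = 162.27625 / 0.209775 ≈ 773.5729.
Intermediate flow from 4 to 1: z_41 = a_41 · x_1 = 0.40 × 162.27625 / 0.209775 = 64.9105 / 0.209775 ≈ 309.43.

z_41 = 309.43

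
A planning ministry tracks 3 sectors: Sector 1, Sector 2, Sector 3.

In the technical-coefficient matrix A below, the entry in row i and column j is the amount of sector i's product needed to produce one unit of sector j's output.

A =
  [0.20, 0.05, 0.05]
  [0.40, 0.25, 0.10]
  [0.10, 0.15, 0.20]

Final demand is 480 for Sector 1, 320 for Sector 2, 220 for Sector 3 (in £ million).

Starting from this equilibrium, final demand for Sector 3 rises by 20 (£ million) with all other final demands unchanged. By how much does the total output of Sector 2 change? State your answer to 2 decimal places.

Δx_2 = 4.50

I − A =
  [   0.80    -0.05    -0.05]
  [  -0.40     0.75    -0.10]
  [  -0.10    -0.15     0.80]
Cofactors of I−A, C_ij = (−1)^(i+j)·(minor ij) (rows/columns in the sector order above):
  C_11 = (0.75)(0.80) − (-0.10)(-0.15) = 0.5850
  C_12 = −[(-0.40)(0.80) − (-0.10)(-0.10)] = 0.3300
  C_13 = (-0.40)(-0.15) − (0.75)(-0.10) = 0.1350
  C_21 = −[(-0.05)(0.80) − (-0.05)(-0.15)] = 0.0475
  C_22 = (0.80)(0.80) − (-0.05)(-0.10) = 0.6350
  C_23 = −[(0.80)(-0.15) − (-0.05)(-0.10)] = 0.1250
  C_31 = (-0.05)(-0.10) − (-0.05)(0.75) = 0.0425
  C_32 = −[(0.80)(-0.10) − (-0.05)(-0.40)] = 0.1000
  C_33 = (0.80)(0.75) − (-0.05)(-0.40) = 0.5800
det(I−A) = Σ_j (I−A)_1j·C_1j = (0.80)(0.5850) + (-0.05)(0.3300) + (-0.05)(0.1350) = 0.44475
adj(I−A) = Cᵀ =
  [ 0.5850   0.0475   0.0425]
  [ 0.3300   0.6350   0.1000]
  [ 0.1350   0.1250   0.5800]
(I − A)⁻¹ = adj(I−A) / det(I−A) ≈
  [   1.3153     0.1068     0.0956]
  [   0.7420     1.4278     0.2248]
  [   0.3035     0.2811     1.3041]
Δx = (I − A)⁻¹ Δd with Δd having +20 in the Sector 3 component and 0 elsewhere.
So Δx_2 = L_23 · (+20), where L_23 = adj(I−A)_23 / det(I−A) = 0.1000 / 0.44475.
Δx_2 = 0.1000 × (+20) / 0.44475 = 2.00 / 0.44475 ≈ 4.50.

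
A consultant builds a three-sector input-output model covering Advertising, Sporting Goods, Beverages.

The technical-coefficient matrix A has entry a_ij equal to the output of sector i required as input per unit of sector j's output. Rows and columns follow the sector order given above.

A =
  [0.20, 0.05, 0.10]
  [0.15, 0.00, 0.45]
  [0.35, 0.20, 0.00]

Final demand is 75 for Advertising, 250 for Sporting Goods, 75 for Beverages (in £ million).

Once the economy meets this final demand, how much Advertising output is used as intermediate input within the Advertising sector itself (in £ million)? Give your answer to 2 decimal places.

z_AA = 28.15

I − A =
  [   0.80    -0.05    -0.10]
  [  -0.15     1.00    -0.45]
  [  -0.35    -0.20     1.00]
Cofactors of I−A, C_ij = (−1)^(i+j)·(minor ij) (rows/columns in the sector order above):
  C_11 = (1.00)(1.00) − (-0.45)(-0.20) = 0.9100
  C_12 = −[(-0.15)(1.00) − (-0.45)(-0.35)] = 0.3075
  C_13 = (-0.15)(-0.20) − (1.00)(-0.35) = 0.3800
  C_21 = −[(-0.05)(1.00) − (-0.10)(-0.20)] = 0.0700
  C_22 = (0.80)(1.00) − (-0.10)(-0.35) = 0.7650
  C_23 = −[(0.80)(-0.20) − (-0.05)(-0.35)] = 0.1775
  C_31 = (-0.05)(-0.45) − (-0.10)(1.00) = 0.1225
  C_32 = −[(0.80)(-0.45) − (-0.10)(-0.15)] = 0.3750
  C_33 = (0.80)(1.00) − (-0.05)(-0.15) = 0.7925
det(I−A) = Σ_j (I−A)_1j·C_1j = (0.80)(0.9100) + (-0.05)(0.3075) + (-0.10)(0.3800) = 0.674625
adj(I−A) = Cᵀ =
  [ 0.9100   0.0700   0.1225]
  [ 0.3075   0.7650   0.3750]
  [ 0.3800   0.1775   0.7925]
(I − A)⁻¹ = adj(I−A) / det(I−A) ≈
  [   1.3489     0.1038     0.1816]
  [   0.4558     1.1340     0.5559]
  [   0.5633     0.2631     1.1747]
First solve x = (I − A)⁻¹ d = adj(I−A)·d / det(I−A); in particular x_A = (0.9100·75 + 0.0700·250 + 0.1225·75) / 0.674625 = 94.9375 / 0.674625 ≈ 140.7263.
Intermediate flow from A to A: z_AA = a_AA · x_A = 0.20 × 94.9375 / 0.674625 = 18.9875 / 0.674625 ≈ 28.15.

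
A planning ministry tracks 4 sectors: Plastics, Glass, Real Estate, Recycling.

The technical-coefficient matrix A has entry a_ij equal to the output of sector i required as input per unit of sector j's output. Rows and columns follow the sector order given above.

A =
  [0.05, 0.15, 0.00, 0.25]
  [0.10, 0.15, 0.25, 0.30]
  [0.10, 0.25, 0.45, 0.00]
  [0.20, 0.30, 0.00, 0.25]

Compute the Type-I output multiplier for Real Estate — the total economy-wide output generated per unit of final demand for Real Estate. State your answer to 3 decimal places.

m_3 = 3.681

I − A =
  [   0.95    -0.15     0.00    -0.25]
  [  -0.10     0.85    -0.25    -0.30]
  [  -0.10    -0.25     0.55     0.00]
  [  -0.20    -0.30     0.00     0.75]
Compute the cofactors C_ij = (−1)^(i+j)·(3×3 minor ij) of I−A; the adjugate is their transpose:
adj(I−A) = Cᵀ =
  [ 0.254250   0.103125   0.046875   0.126000]
  [ 0.093000   0.364375   0.165625   0.176750]
  [ 0.088500   0.184375   0.449875   0.103250]
  [ 0.105000   0.173250   0.078750   0.372750]
det(I−A) = Σ_j (I−A)_1j·C_1j = (0.95)(0.254250) + (-0.15)(0.093000) + (0.00)(0.088500) + (-0.25)(0.105000) = 0.2013375
(I − A)⁻¹ = adj(I−A) / det(I−A) ≈
  [   1.2628     0.5122     0.2328     0.6258]
  [   0.4619     1.8098     0.8226     0.8779]
  [   0.4396     0.9158     2.2344     0.5128]
  [   0.5215     0.8605     0.3911     1.8514]
The output multiplier for sector j is the column-j sum of the Leontief inverse (I − A)⁻¹ = adj(I−A) / det(I−A).
Column 3 of adj(I−A): (0.046875, 0.165625, 0.449875, 0.078750); det(I−A) = 0.2013375.
m_3 = (0.046875 + 0.165625 + 0.449875 + 0.078750) / 0.2013375 = 0.741125 / 0.2013375 ≈ 3.681.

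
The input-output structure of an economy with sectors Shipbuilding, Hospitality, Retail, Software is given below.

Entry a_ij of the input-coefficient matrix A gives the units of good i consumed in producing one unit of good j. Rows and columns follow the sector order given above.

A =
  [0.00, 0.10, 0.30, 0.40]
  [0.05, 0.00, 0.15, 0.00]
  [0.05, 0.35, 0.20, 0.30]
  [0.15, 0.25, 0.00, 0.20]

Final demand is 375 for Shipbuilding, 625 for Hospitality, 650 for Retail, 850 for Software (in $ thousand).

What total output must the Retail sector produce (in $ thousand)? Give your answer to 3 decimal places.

I − A =
  [   1.00    -0.10    -0.30    -0.40]
  [  -0.05     1.00    -0.15     0.00]
  [  -0.05    -0.35     0.80    -0.30]
  [  -0.15    -0.25     0.00     0.80]
Compute the cofactors C_ij = (−1)^(i+j)·(3×3 minor ij) of I−A; the adjugate is their transpose:
adj(I−A) = Cᵀ =
  [ 0.58675   0.25050   0.26700   0.39350]
  [ 0.04475   0.56650   0.12300   0.06850]
  [ 0.10275   0.34750   0.73100   0.32550]
  [ 0.12400   0.22400   0.08850   0.72250]
det(I−A) = Σ_j (I−A)_1j·C_1j = (1.00)(0.58675) + (-0.10)(0.04475) + (-0.30)(0.10275) + (-0.40)(0.12400) = 0.50185
(I − A)⁻¹ = adj(I−A) / det(I−A) ≈
  [   1.1692     0.4992     0.5320     0.7841]
  [   0.0892     1.1288     0.2451     0.1365]
  [   0.2047     0.6924     1.4566     0.6486]
  [   0.2471     0.4463     0.1763     1.4397]
x = (I − A)⁻¹ d = adj(I−A)·d / det(I−A), with det(I−A) = 0.50185:
  x_1 = (0.58675·375 + 0.25050·625 + 0.26700·650 + 0.39350·850) / 0.50185 = 884.61875 / 0.50185 ≈ 1762.715
  x_2 = (0.04475·375 + 0.56650·625 + 0.12300·650 + 0.06850·850) / 0.50185 = 509.01875 / 0.50185 ≈ 1014.285
  x_3 = (0.10275·375 + 0.34750·625 + 0.73100·650 + 0.32550·850) / 0.50185 = 1007.54375 / 0.50185 ≈ 2007.659
  x_4 = (0.12400·375 + 0.22400·625 + 0.08850·650 + 0.72250·850) / 0.50185 = 858.15 / 0.50185 ≈ 1709.973

x_3 = 2007.659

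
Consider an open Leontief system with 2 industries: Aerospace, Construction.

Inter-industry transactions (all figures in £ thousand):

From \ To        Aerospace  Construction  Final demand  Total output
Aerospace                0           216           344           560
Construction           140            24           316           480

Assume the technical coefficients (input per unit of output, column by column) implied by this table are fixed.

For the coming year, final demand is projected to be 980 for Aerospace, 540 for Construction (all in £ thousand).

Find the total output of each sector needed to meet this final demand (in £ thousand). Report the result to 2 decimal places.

x_A = 1401.79, x_C = 937.31

Technical coefficients a_ij = z_ij / X_j:
  a_AA = 0/560 = 0.00, a_CA = 140/560 = 0.25
  a_AC = 216/480 = 0.45, a_CC = 24/480 = 0.05
I − A =
  [   1.00    -0.45]
  [  -0.25     0.95]
det(I−A) = (1.00)(0.95) − (-0.45)(-0.25) = 0.8375
adj(I−A) = [[0.95, 0.45], [0.25, 1.00]]
(I − A)⁻¹ = adj(I−A) / det(I−A) ≈
  [   1.1343     0.5373]
  [   0.2985     1.1940]
x = (I − A)⁻¹ d = adj(I−A)·d / det(I−A), with det(I−A) = 0.8375:
  x_A = (0.95·980 + 0.45·540) / 0.8375 = 1174.00 / 0.8375 ≈ 1401.79
  x_C = (0.25·980 + 1.00·540) / 0.8375 = 785.00 / 0.8375 ≈ 937.31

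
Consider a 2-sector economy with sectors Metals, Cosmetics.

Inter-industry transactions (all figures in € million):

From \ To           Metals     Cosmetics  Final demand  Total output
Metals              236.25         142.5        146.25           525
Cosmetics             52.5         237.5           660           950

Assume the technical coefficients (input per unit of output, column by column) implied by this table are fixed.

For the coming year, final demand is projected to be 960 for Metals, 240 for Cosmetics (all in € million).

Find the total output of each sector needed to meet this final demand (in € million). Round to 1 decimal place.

x_1 = 1901.9, x_2 = 573.6

Technical coefficients a_ij = z_ij / X_j:
  a_11 = 236.25/525 = 0.45, a_21 = 52.5/525 = 0.10
  a_12 = 142.5/950 = 0.15, a_22 = 237.5/950 = 0.25
I − A =
  [   0.55    -0.15]
  [  -0.10     0.75]
det(I−A) = (0.55)(0.75) − (-0.15)(-0.10) = 0.3975
adj(I−A) = [[0.75, 0.15], [0.10, 0.55]]
(I − A)⁻¹ = adj(I−A) / det(I−A) ≈
  [   1.8868     0.3774]
  [   0.2516     1.3836]
x = (I − A)⁻¹ d = adj(I−A)·d / det(I−A), with det(I−A) = 0.3975:
  x_1 = (0.75·960 + 0.15·240) / 0.3975 = 756.00 / 0.3975 ≈ 1901.9
  x_2 = (0.10·960 + 0.55·240) / 0.3975 = 228.00 / 0.3975 ≈ 573.6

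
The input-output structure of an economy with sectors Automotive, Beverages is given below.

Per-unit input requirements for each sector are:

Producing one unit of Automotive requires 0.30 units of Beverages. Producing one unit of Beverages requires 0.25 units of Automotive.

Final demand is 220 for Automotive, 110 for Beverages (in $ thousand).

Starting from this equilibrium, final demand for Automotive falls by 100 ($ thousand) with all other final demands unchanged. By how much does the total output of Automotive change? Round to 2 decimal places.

I − A =
  [   1.00    -0.25]
  [  -0.30     1.00]
det(I−A) = (1.00)(1.00) − (-0.25)(-0.30) = 0.9250
adj(I−A) = [[1.00, 0.25], [0.30, 1.00]]
(I − A)⁻¹ = adj(I−A) / det(I−A) ≈
  [   1.0811     0.2703]
  [   0.3243     1.0811]
Δx = (I − A)⁻¹ Δd with Δd having -100 in the Automotive component and 0 elsewhere.
So Δx_A = L_AA · (-100), where L_AA = adj(I−A)_AA / det(I−A) = 1.00 / 0.9250.
Δx_A = 1.00 × (-100) / 0.9250 = -100.00 / 0.9250 ≈ -108.11.

Δx_A = -108.11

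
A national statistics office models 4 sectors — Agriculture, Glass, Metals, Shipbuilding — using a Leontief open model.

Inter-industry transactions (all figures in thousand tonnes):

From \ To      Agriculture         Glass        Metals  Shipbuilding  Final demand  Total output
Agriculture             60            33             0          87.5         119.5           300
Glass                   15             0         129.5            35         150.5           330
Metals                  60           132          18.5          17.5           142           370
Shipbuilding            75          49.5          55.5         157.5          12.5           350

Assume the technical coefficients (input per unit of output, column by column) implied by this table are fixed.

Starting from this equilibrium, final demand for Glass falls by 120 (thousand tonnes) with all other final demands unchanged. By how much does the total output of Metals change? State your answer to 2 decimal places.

Δx_3 = -81.80

Technical coefficients a_ij = z_ij / X_j:
  a_11 = 60/300 = 0.20, a_21 = 15/300 = 0.05, a_31 = 60/300 = 0.20, a_41 = 75/300 = 0.25
  a_12 = 33/330 = 0.10, a_22 = 0/330 = 0.00, a_32 = 132/330 = 0.40, a_42 = 49.5/330 = 0.15
  a_13 = 0/370 = 0.00, a_23 = 129.5/370 = 0.35, a_33 = 18.5/370 = 0.05, a_43 = 55.5/370 = 0.15
  a_14 = 87.5/350 = 0.25, a_24 = 35/350 = 0.10, a_34 = 17.5/350 = 0.05, a_44 = 157.5/350 = 0.45
I − A =
  [   0.80    -0.10     0.00    -0.25]
  [  -0.05     1.00    -0.35    -0.10]
  [  -0.20    -0.40     0.95    -0.05]
  [  -0.25    -0.15    -0.15     0.55]
Compute the cofactors C_ij = (−1)^(i+j)·(3×3 minor ij) of I−A; the adjugate is their transpose:
adj(I−A) = Cᵀ =
  [ 0.415125   0.102125   0.071375   0.213750]
  [ 0.095375   0.345125   0.146000   0.119375]
  [ 0.140875   0.176750   0.358375   0.128750]
  [ 0.253125   0.188750   0.170000   0.636250]
det(I−A) = Σ_j (I−A)_1j·C_1j = (0.80)(0.415125) + (-0.10)(0.095375) + (0.00)(0.140875) + (-0.25)(0.253125) = 0.25928125
(I − A)⁻¹ = adj(I−A) / det(I−A) ≈
  [   1.6011     0.3939     0.2753     0.8244]
  [   0.3678     1.3311     0.5631     0.4604]
  [   0.5433     0.6817     1.3822     0.4966]
  [   0.9763     0.7280     0.6557     2.4539]
Δx = (I − A)⁻¹ Δd with Δd having -120 in the Glass component and 0 elsewhere.
So Δx_3 = L_32 · (-120), where L_32 = adj(I−A)_32 / det(I−A) = 0.176750 / 0.25928125.
Δx_3 = 0.176750 × (-120) / 0.25928125 = -21.21 / 0.25928125 ≈ -81.80.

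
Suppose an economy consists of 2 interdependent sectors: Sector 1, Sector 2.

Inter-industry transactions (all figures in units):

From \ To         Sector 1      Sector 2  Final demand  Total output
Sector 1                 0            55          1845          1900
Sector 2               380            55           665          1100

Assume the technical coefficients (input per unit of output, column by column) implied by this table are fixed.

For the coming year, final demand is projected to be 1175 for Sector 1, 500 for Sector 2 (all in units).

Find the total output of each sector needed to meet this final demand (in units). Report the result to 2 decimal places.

x_1 = 1214.10, x_2 = 781.91

Technical coefficients a_ij = z_ij / X_j:
  a_11 = 0/1900 = 0.00, a_21 = 380/1900 = 0.20
  a_12 = 55/1100 = 0.05, a_22 = 55/1100 = 0.05
I − A =
  [   1.00    -0.05]
  [  -0.20     0.95]
det(I−A) = (1.00)(0.95) − (-0.05)(-0.20) = 0.9400
adj(I−A) = [[0.95, 0.05], [0.20, 1.00]]
(I − A)⁻¹ = adj(I−A) / det(I−A) ≈
  [   1.0106     0.0532]
  [   0.2128     1.0638]
x = (I − A)⁻¹ d = adj(I−A)·d / det(I−A), with det(I−A) = 0.9400:
  x_1 = (0.95·1175 + 0.05·500) / 0.9400 = 1141.25 / 0.9400 ≈ 1214.10
  x_2 = (0.20·1175 + 1.00·500) / 0.9400 = 735.00 / 0.9400 ≈ 781.91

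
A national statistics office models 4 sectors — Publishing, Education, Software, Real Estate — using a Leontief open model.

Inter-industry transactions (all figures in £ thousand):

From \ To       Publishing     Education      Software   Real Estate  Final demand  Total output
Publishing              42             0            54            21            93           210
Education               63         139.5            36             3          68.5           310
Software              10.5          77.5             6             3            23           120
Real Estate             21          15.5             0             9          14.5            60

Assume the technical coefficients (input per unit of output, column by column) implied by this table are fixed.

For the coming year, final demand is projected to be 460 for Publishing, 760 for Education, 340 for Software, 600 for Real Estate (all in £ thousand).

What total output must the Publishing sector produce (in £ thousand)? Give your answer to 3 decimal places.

x_1 = 1825.563

Technical coefficients a_ij = z_ij / X_j:
  a_11 = 42/210 = 0.20, a_21 = 63/210 = 0.30, a_31 = 10.5/210 = 0.05, a_41 = 21/210 = 0.10
  a_12 = 0/310 = 0.00, a_22 = 139.5/310 = 0.45, a_32 = 77.5/310 = 0.25, a_42 = 15.5/310 = 0.05
  a_13 = 54/120 = 0.45, a_23 = 36/120 = 0.30, a_33 = 6/120 = 0.05, a_43 = 0/120 = 0.00
  a_14 = 21/60 = 0.35, a_24 = 3/60 = 0.05, a_34 = 3/60 = 0.05, a_44 = 9/60 = 0.15
I − A =
  [   0.80     0.00    -0.45    -0.35]
  [  -0.30     0.55    -0.30    -0.05]
  [  -0.05    -0.25     0.95    -0.05]
  [  -0.10    -0.05     0.00     0.85]
Compute the cofactors C_ij = (−1)^(i+j)·(3×3 minor ij) of I−A; the adjugate is their transpose:
adj(I−A) = Cᵀ =
  [ 0.377250   0.113375   0.214500   0.174625]
  [ 0.261250   0.591375   0.310500   0.160625]
  [ 0.091750   0.164125   0.347500   0.067875]
  [ 0.059750   0.048125   0.043500   0.311875]
det(I−A) = Σ_j (I−A)_1j·C_1j = (0.80)(0.377250) + (0.00)(0.261250) + (-0.45)(0.091750) + (-0.35)(0.059750) = 0.2396
(I − A)⁻¹ = adj(I−A) / det(I−A) ≈
  [   1.5745     0.4732     0.8952     0.7288]
  [   1.0904     2.4682     1.2959     0.6704]
  [   0.3829     0.6850     1.4503     0.2833]
  [   0.2494     0.2009     0.1816     1.3016]
x = (I − A)⁻¹ d = adj(I−A)·d / det(I−A), with det(I−A) = 0.2396:
  x_1 = (0.377250·460 + 0.113375·760 + 0.214500·340 + 0.174625·600) / 0.2396 = 437.405 / 0.2396 ≈ 1825.563
  x_2 = (0.261250·460 + 0.591375·760 + 0.310500·340 + 0.160625·600) / 0.2396 = 771.565 / 0.2396 ≈ 3220.221
  x_3 = (0.091750·460 + 0.164125·760 + 0.347500·340 + 0.067875·600) / 0.2396 = 325.815 / 0.2396 ≈ 1359.829
  x_4 = (0.059750·460 + 0.048125·760 + 0.043500·340 + 0.311875·600) / 0.2396 = 265.975 / 0.2396 ≈ 1110.079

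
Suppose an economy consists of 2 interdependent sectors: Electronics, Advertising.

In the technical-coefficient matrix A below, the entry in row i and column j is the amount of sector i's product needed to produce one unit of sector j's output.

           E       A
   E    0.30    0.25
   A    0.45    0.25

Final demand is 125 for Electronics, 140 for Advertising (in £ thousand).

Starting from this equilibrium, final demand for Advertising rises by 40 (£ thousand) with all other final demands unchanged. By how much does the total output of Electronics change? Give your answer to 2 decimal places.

Δx_E = 24.24

I − A =
  [   0.70    -0.25]
  [  -0.45     0.75]
det(I−A) = (0.70)(0.75) − (-0.25)(-0.45) = 0.4125
adj(I−A) = [[0.75, 0.25], [0.45, 0.70]]
(I − A)⁻¹ = adj(I−A) / det(I−A) ≈
  [   1.8182     0.6061]
  [   1.0909     1.6970]
Δx = (I − A)⁻¹ Δd with Δd having +40 in the Advertising component and 0 elsewhere.
So Δx_E = L_EA · (+40), where L_EA = adj(I−A)_EA / det(I−A) = 0.25 / 0.4125.
Δx_E = 0.25 × (+40) / 0.4125 = 10.00 / 0.4125 ≈ 24.24.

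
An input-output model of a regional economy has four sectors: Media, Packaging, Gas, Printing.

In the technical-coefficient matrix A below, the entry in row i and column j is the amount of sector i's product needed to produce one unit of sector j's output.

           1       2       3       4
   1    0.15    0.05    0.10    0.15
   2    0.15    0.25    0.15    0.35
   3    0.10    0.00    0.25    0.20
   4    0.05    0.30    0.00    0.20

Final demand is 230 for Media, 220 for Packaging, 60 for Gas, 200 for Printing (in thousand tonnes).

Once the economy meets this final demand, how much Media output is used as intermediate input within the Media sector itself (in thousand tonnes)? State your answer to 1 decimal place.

I − A =
  [   0.85    -0.05    -0.10    -0.15]
  [  -0.15     0.75    -0.15    -0.35]
  [  -0.10     0.00     0.75    -0.20]
  [  -0.05    -0.30     0.00     0.80]
Compute the cofactors C_ij = (−1)^(i+j)·(3×3 minor ij) of I−A; the adjugate is their transpose:
adj(I−A) = Cᵀ =
  [ 0.362250   0.069750   0.062250   0.114000]
  [ 0.116625   0.495375   0.114625   0.267250]
  [ 0.066000   0.060000   0.401500   0.139000]
  [ 0.066375   0.190125   0.046875   0.464250]
det(I−A) = Σ_j (I−A)_1j·C_1j = (0.85)(0.362250) + (-0.05)(0.116625) + (-0.10)(0.066000) + (-0.15)(0.066375) = 0.285525
(I − A)⁻¹ = adj(I−A) / det(I−A) ≈
  [   1.2687     0.2443     0.2180     0.3993]
  [   0.4085     1.7350     0.4015     0.9360]
  [   0.2312     0.2101     1.4062     0.4868]
  [   0.2325     0.6659     0.1642     1.6260]
First solve x = (I − A)⁻¹ d = adj(I−A)·d / det(I−A); in particular x_1 = (0.362250·230 + 0.069750·220 + 0.062250·60 + 0.114000·200) / 0.285525 = 125.1975 / 0.285525 ≈ 438.482.
Intermediate flow from 1 to 1: z_11 = a_11 · x_1 = 0.15 × 125.1975 / 0.285525 = 18.779625 / 0.285525 ≈ 65.8.

z_11 = 65.8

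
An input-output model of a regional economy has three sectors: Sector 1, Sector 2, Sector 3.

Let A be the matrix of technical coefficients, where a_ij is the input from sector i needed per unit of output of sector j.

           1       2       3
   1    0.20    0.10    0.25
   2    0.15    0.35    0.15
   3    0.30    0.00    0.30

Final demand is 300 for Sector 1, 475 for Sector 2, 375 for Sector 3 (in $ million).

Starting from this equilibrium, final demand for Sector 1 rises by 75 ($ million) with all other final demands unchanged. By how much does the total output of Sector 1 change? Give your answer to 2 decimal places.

Δx_1 = 113.66

I − A =
  [   0.80    -0.10    -0.25]
  [  -0.15     0.65    -0.15]
  [  -0.30     0.00     0.70]
Cofactors of I−A, C_ij = (−1)^(i+j)·(minor ij) (rows/columns in the sector order above):
  C_11 = (0.65)(0.70) − (-0.15)(0.00) = 0.4550
  C_12 = −[(-0.15)(0.70) − (-0.15)(-0.30)] = 0.1500
  C_13 = (-0.15)(0.00) − (0.65)(-0.30) = 0.1950
  C_21 = −[(-0.10)(0.70) − (-0.25)(0.00)] = 0.0700
  C_22 = (0.80)(0.70) − (-0.25)(-0.30) = 0.4850
  C_23 = −[(0.80)(0.00) − (-0.10)(-0.30)] = 0.0300
  C_31 = (-0.10)(-0.15) − (-0.25)(0.65) = 0.1775
  C_32 = −[(0.80)(-0.15) − (-0.25)(-0.15)] = 0.1575
  C_33 = (0.80)(0.65) − (-0.10)(-0.15) = 0.5050
det(I−A) = Σ_j (I−A)_1j·C_1j = (0.80)(0.4550) + (-0.10)(0.1500) + (-0.25)(0.1950) = 0.30025
adj(I−A) = Cᵀ =
  [ 0.4550   0.0700   0.1775]
  [ 0.1500   0.4850   0.1575]
  [ 0.1950   0.0300   0.5050]
(I − A)⁻¹ = adj(I−A) / det(I−A) ≈
  [   1.5154     0.2331     0.5912]
  [   0.4996     1.6153     0.5246]
  [   0.6495     0.0999     1.6819]
Δx = (I − A)⁻¹ Δd with Δd having +75 in the Sector 1 component and 0 elsewhere.
So Δx_1 = L_11 · (+75), where L_11 = adj(I−A)_11 / det(I−A) = 0.4550 / 0.30025.
Δx_1 = 0.4550 × (+75) / 0.30025 = 34.125 / 0.30025 ≈ 113.66.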